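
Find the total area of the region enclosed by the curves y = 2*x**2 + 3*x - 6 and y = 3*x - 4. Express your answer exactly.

Set the curves equal: 2*x**2 + 3*x - 6 = 3*x - 4, so 2*x**2 - 2 = 0, which factors as 2*(x - 1)*(x + 1) = 0. The curves meet at x = -1, 1.
On [-1, 1], y = 3*x - 4 is on top; that piece has area ∫[-1,1] (-(2*x**2 - 2)) dx = 8/3.

8/3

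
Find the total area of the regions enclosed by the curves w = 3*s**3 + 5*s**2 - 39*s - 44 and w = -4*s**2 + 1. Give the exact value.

384

Set the curves equal: 3*s**3 + 5*s**2 - 39*s - 44 = -4*s**2 + 1, so 3*s**3 + 9*s**2 - 39*s - 45 = 0, which factors as 3*(s - 3)*(s + 1)*(s + 5) = 0. The curves meet at s = -5, -1, 3.
On [-5, -1], w = 3*s**3 + 5*s**2 - 39*s - 44 is on top; that piece has area ∫[-5,-1] (3*s**3 + 9*s**2 - 39*s - 45) ds = 192.
On [-1, 3], w = -4*s**2 + 1 is on top; that piece has area ∫[-1,3] (-(3*s**3 + 9*s**2 - 39*s - 45)) ds = 192.
Total enclosed area = 192 + 192 = 384.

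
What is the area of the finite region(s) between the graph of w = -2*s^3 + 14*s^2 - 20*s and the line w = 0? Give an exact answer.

The curve meets the s-axis where -2*s^3 + 14*s^2 - 20*s = 0, i.e. -2*s*(s - 5)*(s - 2) = 0, at s = 0, 2, 5.
On [0, 2] the curve lies below the axis; ∫[0,2] (-2*s^3 + 14*s^2 - 20*s) ds = -32/3, giving area 32/3.
On [2, 5] the curve lies above the axis; ∫[2,5] (-2*s^3 + 14*s^2 - 20*s) ds = 63/2, giving area 63/2.
Total area = 32/3 + 63/2 = 253/6.

253/6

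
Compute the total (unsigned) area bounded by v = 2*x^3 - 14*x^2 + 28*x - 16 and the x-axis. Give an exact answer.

37/6

The curve meets the x-axis where 2*x^3 - 14*x^2 + 28*x - 16 = 0, i.e. 2*(x - 4)*(x - 2)*(x - 1) = 0, at x = 1, 2, 4.
On [1, 2] the curve lies above the axis; ∫[1,2] (2*x^3 - 14*x^2 + 28*x - 16) dx = 5/6, giving area 5/6.
On [2, 4] the curve lies below the axis; ∫[2,4] (2*x^3 - 14*x^2 + 28*x - 16) dx = -16/3, giving area 16/3.
Total area = 5/6 + 16/3 = 37/6.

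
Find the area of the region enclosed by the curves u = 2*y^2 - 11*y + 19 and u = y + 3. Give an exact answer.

8/3

Both boundary curves give u as a function of y, so integrate with respect to y. Setting them equal: 2*y^2 - 12*y + 16 = 0, i.e. 2*(y - 4)*(y - 2) = 0, so they meet at y = 2, 4.
For y in [2, 4], u = 2*y^2 - 11*y + 19 is on the left; area = ∫[2,4] (-(2*y^2 - 12*y + 16)) dy = 8/3.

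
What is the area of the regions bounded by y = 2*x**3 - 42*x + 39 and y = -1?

Set the curves equal: 2*x**3 - 42*x + 39 = -1, so 2*x**3 - 42*x + 40 = 0, which factors as 2*(x - 4)*(x - 1)*(x + 5) = 0. The curves meet at x = -5, 1, 4.
On [-5, 1], y = 2*x**3 - 42*x + 39 is on top; that piece has area ∫[-5,1] (2*x**3 - 42*x + 40) dx = 432.
On [1, 4], y = -1 is on top; that piece has area ∫[1,4] (-(2*x**3 - 42*x + 40)) dx = 135/2.
Total enclosed area = 432 + 135/2 = 999/2.

999/2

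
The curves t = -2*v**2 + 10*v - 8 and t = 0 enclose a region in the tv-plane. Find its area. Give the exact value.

Both boundary curves give t as a function of v, so integrate with respect to v. Setting them equal: -2*v**2 + 10*v - 8 = 0, i.e. -2*(v - 4)*(v - 1) = 0, so they meet at v = 1, 4.
For v in [1, 4], t = -2*v**2 + 10*v - 8 is on the right; area = ∫[1,4] (-2*v**2 + 10*v - 8) dv = 9.

9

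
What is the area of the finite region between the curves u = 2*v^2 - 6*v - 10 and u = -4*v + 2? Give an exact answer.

125/3

Both boundary curves give u as a function of v, so integrate with respect to v. Setting them equal: 2*v^2 - 2*v - 12 = 0, i.e. 2*(v - 3)*(v + 2) = 0, so they meet at v = -2, 3.
For v in [-2, 3], u = 2*v^2 - 6*v - 10 is on the left; area = ∫[-2,3] (-(2*v^2 - 2*v - 12)) dv = 125/3.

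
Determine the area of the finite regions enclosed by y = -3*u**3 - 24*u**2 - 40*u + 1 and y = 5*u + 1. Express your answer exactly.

253/4

Set the curves equal: -3*u**3 - 24*u**2 - 40*u + 1 = 5*u + 1, so -3*u**3 - 24*u**2 - 45*u = 0, which factors as -3*u*(u + 3)*(u + 5) = 0. The curves meet at u = -5, -3, 0.
On [-5, -3], y = 5*u + 1 is on top; that piece has area ∫[-5,-3] (-(-3*u**3 - 24*u**2 - 45*u)) du = 16.
On [-3, 0], y = -3*u**3 - 24*u**2 - 40*u + 1 is on top; that piece has area ∫[-3,0] (-3*u**3 - 24*u**2 - 45*u) du = 189/4.
Total enclosed area = 16 + 189/4 = 253/4.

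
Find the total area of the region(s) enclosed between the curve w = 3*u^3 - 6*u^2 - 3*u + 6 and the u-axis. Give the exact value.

The curve meets the u-axis where 3*u^3 - 6*u^2 - 3*u + 6 = 0, i.e. 3*(u - 2)*(u - 1)*(u + 1) = 0, at u = -1, 1, 2.
On [-1, 1] the curve lies above the axis; ∫[-1,1] (3*u^3 - 6*u^2 - 3*u + 6) du = 8, giving area 8.
On [1, 2] the curve lies below the axis; ∫[1,2] (3*u^3 - 6*u^2 - 3*u + 6) du = -5/4, giving area 5/4.
Total area = 8 + 5/4 = 37/4.

37/4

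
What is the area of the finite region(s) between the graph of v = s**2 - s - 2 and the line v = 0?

The curve meets the s-axis where s**2 - s - 2 = 0, i.e. (s - 2)*(s + 1) = 0, at s = -1, 2.
On [-1, 2] the curve lies below the axis; ∫[-1,2] (s**2 - s - 2) ds = -9/2, giving area 9/2.

9/2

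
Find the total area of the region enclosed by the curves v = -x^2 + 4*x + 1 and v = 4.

Set the curves equal: -x^2 + 4*x + 1 = 4, so -x^2 + 4*x - 3 = 0, which factors as -(x - 3)*(x - 1) = 0. The curves meet at x = 1, 3.
On [1, 3], v = -x^2 + 4*x + 1 is on top; that piece has area ∫[1,3] (-x^2 + 4*x - 3) dx = 4/3.

4/3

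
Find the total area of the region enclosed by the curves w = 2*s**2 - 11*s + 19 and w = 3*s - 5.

Set the curves equal: 2*s**2 - 11*s + 19 = 3*s - 5, so 2*s**2 - 14*s + 24 = 0, which factors as 2*(s - 4)*(s - 3) = 0. The curves meet at s = 3, 4.
On [3, 4], w = 3*s - 5 is on top; that piece has area ∫[3,4] (-(2*s**2 - 14*s + 24)) ds = 1/3.

1/3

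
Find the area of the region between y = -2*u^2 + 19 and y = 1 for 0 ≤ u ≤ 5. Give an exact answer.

The difference (-2*u^2 + 19) - (1) = -2*u^2 + 18 changes sign at u = 3 inside [0, 5], so split the integral there.
∫[0,3] (-2*u^2 + 18) du = 36.
∫[3,5] (-2*u^2 + 18) du = -88/3; the area of that piece is 88/3.
Total area = 36 + 88/3 = 196/3.

196/3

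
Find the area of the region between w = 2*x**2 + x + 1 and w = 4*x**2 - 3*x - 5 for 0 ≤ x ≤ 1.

22/3

On [0, 1], (2*x**2 + x + 1) - (4*x**2 - 3*x - 5) = -2*x**2 + 4*x + 6 is ≥ 0 throughout, so the area is a single integral of |-2*x**2 + 4*x + 6|.
∫[0,1] (-2*x**2 + 4*x + 6) dx = 22/3.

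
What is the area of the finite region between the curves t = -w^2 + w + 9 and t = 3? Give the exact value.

Both boundary curves give t as a function of w, so integrate with respect to w. Setting them equal: -w^2 + w + 6 = 0, i.e. -(w - 3)*(w + 2) = 0, so they meet at w = -2, 3.
For w in [-2, 3], t = -w^2 + w + 9 is on the right; area = ∫[-2,3] (-w^2 + w + 6) dw = 125/6.

125/6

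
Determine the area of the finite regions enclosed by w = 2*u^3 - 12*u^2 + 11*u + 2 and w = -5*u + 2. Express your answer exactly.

16

Set the curves equal: 2*u^3 - 12*u^2 + 11*u + 2 = -5*u + 2, so 2*u^3 - 12*u^2 + 16*u = 0, which factors as 2*u*(u - 4)*(u - 2) = 0. The curves meet at u = 0, 2, 4.
On [0, 2], w = 2*u^3 - 12*u^2 + 11*u + 2 is on top; that piece has area ∫[0,2] (2*u^3 - 12*u^2 + 16*u) du = 8.
On [2, 4], w = -5*u + 2 is on top; that piece has area ∫[2,4] (-(2*u^3 - 12*u^2 + 16*u)) du = 8.
Total enclosed area = 8 + 8 = 16.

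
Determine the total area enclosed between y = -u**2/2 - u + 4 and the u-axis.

The curve meets the u-axis where -u**2/2 - u + 4 = 0, i.e. -(u - 2)*(u + 4)/2 = 0, at u = -4, 2.
On [-4, 2] the curve lies above the axis; ∫[-4,2] (-u**2/2 - u + 4) du = 18, giving area 18.

18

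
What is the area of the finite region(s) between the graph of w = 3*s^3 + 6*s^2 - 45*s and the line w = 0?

863/2

The curve meets the s-axis where 3*s^3 + 6*s^2 - 45*s = 0, i.e. 3*s*(s - 3)*(s + 5) = 0, at s = -5, 0, 3.
On [-5, 0] the curve lies above the axis; ∫[-5,0] (3*s^3 + 6*s^2 - 45*s) ds = 1375/4, giving area 1375/4.
On [0, 3] the curve lies below the axis; ∫[0,3] (3*s^3 + 6*s^2 - 45*s) ds = -351/4, giving area 351/4.
Total area = 1375/4 + 351/4 = 863/2.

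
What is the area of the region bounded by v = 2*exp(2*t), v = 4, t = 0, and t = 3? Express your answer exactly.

-15 + 4*log(2) + exp(6)

The difference (2*exp(2*t)) - (4) = 2*exp(2*t) - 4 changes sign at t = log(2)/2 inside [0, 3], so split the integral there.
∫[0,log(2)/2] (2*exp(2*t) - 4) dt = 1 - log(4); the area of that piece is -1 + log(4).
∫[log(2)/2,3] (2*exp(2*t) - 4) dt = -14 + 2*log(2) + exp(6).
Total area = (-1 + log(4)) + (-14 + 2*log(2) + exp(6)) = -15 + 4*log(2) + exp(6).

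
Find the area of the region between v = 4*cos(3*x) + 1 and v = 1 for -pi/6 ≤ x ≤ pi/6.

On [-pi/6, pi/6], (4*cos(3*x) + 1) - (1) = 4*cos(3*x) is ≥ 0 throughout, so the area is a single integral of |4*cos(3*x)|.
∫[-pi/6,pi/6] (4*cos(3*x)) dx = 8/3.

8/3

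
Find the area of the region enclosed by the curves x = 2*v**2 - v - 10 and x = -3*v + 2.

Both boundary curves give x as a function of v, so integrate with respect to v. Setting them equal: 2*v**2 + 2*v - 12 = 0, i.e. 2*(v - 2)*(v + 3) = 0, so they meet at v = -3, 2.
For v in [-3, 2], x = 2*v**2 - v - 10 is on the left; area = ∫[-3,2] (-(2*v**2 + 2*v - 12)) dv = 125/3.

125/3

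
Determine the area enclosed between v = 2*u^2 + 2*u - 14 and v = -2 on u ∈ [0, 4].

The difference (2*u^2 + 2*u - 14) - (-2) = 2*u^2 + 2*u - 12 changes sign at u = 2 inside [0, 4], so split the integral there.
∫[0,2] (2*u^2 + 2*u - 12) du = -44/3; the area of that piece is 44/3.
∫[2,4] (2*u^2 + 2*u - 12) du = 76/3.
Total area = 44/3 + 76/3 = 40.

40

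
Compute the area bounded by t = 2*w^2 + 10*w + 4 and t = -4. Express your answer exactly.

9

Both boundary curves give t as a function of w, so integrate with respect to w. Setting them equal: 2*w^2 + 10*w + 8 = 0, i.e. 2*(w + 1)*(w + 4) = 0, so they meet at w = -4, -1.
For w in [-4, -1], t = 2*w^2 + 10*w + 4 is on the left; area = ∫[-4,-1] (-(2*w^2 + 10*w + 8)) dw = 9.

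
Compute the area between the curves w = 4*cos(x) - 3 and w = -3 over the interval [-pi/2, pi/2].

On [-pi/2, pi/2], (4*cos(x) - 3) - (-3) = 4*cos(x) is ≥ 0 throughout, so the area is a single integral of |4*cos(x)|.
∫[-pi/2,pi/2] (4*cos(x)) dx = 8.

8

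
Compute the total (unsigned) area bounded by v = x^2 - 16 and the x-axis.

The curve meets the x-axis where x^2 - 16 = 0, i.e. (x - 4)*(x + 4) = 0, at x = -4, 4.
On [-4, 4] the curve lies below the axis; ∫[-4,4] (x^2 - 16) dx = -256/3, giving area 256/3.

256/3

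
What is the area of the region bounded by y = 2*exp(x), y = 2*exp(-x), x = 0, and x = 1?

On [0, 1], (2*exp(x)) - (2*exp(-x)) = 2*exp(x) - 2*exp(-x) is ≥ 0 throughout, so the area is a single integral of |2*exp(x) - 2*exp(-x)|.
∫[0,1] (2*exp(x) - 2*exp(-x)) dx = -4 + 2*exp(-1) + 2*exp(1).

-4 + 2*exp(-1) + 2*exp(1)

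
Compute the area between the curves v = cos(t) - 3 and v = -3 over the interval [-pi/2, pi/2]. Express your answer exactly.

On [-pi/2, pi/2], (cos(t) - 3) - (-3) = cos(t) is ≥ 0 throughout, so the area is a single integral of |cos(t)|.
∫[-pi/2,pi/2] (cos(t)) dt = 2.

2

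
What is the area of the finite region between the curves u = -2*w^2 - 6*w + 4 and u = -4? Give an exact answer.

125/3

Both boundary curves give u as a function of w, so integrate with respect to w. Setting them equal: -2*w^2 - 6*w + 8 = 0, i.e. -2*(w - 1)*(w + 4) = 0, so they meet at w = -4, 1.
For w in [-4, 1], u = -2*w^2 - 6*w + 4 is on the right; area = ∫[-4,1] (-2*w^2 - 6*w + 8) dw = 125/3.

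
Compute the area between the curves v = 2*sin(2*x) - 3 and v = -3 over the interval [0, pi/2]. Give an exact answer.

2

On [0, pi/2], (2*sin(2*x) - 3) - (-3) = 2*sin(2*x) is ≥ 0 throughout, so the area is a single integral of |2*sin(2*x)|.
∫[0,pi/2] (2*sin(2*x)) dx = 2.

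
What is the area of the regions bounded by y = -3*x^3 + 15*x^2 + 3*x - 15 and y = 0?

Set the curves equal: -3*x^3 + 15*x^2 + 3*x - 15 = 0, so -3*x^3 + 15*x^2 + 3*x - 15 = 0, which factors as -3*(x - 5)*(x - 1)*(x + 1) = 0. The curves meet at x = -1, 1, 5.
On [-1, 1], y = 0 is on top; that piece has area ∫[-1,1] (-(-3*x^3 + 15*x^2 + 3*x - 15)) dx = 20.
On [1, 5], y = -3*x^3 + 15*x^2 + 3*x - 15 is on top; that piece has area ∫[1,5] (-3*x^3 + 15*x^2 + 3*x - 15) dx = 128.
Total enclosed area = 20 + 128 = 148.

148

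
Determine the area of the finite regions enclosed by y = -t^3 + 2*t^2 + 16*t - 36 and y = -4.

Set the curves equal: -t^3 + 2*t^2 + 16*t - 36 = -4, so -t^3 + 2*t^2 + 16*t - 32 = 0, which factors as -(t - 4)*(t - 2)*(t + 4) = 0. The curves meet at t = -4, 2, 4.
On [-4, 2], y = -4 is on top; that piece has area ∫[-4,2] (-(-t^3 + 2*t^2 + 16*t - 32)) dt = 180.
On [2, 4], y = -t^3 + 2*t^2 + 16*t - 36 is on top; that piece has area ∫[2,4] (-t^3 + 2*t^2 + 16*t - 32) dt = 28/3.
Total enclosed area = 180 + 28/3 = 568/3.

568/3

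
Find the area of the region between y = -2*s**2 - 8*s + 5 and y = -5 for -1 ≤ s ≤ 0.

40/3

On [-1, 0], (-2*s**2 - 8*s + 5) - (-5) = -2*s**2 - 8*s + 10 is ≥ 0 throughout, so the area is a single integral of |-2*s**2 - 8*s + 10|.
∫[-1,0] (-2*s**2 - 8*s + 10) ds = 40/3.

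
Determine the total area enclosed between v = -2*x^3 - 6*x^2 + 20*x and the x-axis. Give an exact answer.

407/2

The curve meets the x-axis where -2*x^3 - 6*x^2 + 20*x = 0, i.e. -2*x*(x - 2)*(x + 5) = 0, at x = -5, 0, 2.
On [-5, 0] the curve lies below the axis; ∫[-5,0] (-2*x^3 - 6*x^2 + 20*x) dx = -375/2, giving area 375/2.
On [0, 2] the curve lies above the axis; ∫[0,2] (-2*x^3 - 6*x^2 + 20*x) dx = 16, giving area 16.
Total area = 375/2 + 16 = 407/2.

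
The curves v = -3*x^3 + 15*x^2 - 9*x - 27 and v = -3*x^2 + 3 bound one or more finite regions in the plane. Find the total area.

Set the curves equal: -3*x^3 + 15*x^2 - 9*x - 27 = -3*x^2 + 3, so -3*x^3 + 18*x^2 - 9*x - 30 = 0, which factors as -3*(x - 5)*(x - 2)*(x + 1) = 0. The curves meet at x = -1, 2, 5.
On [-1, 2], v = -3*x^2 + 3 is on top; that piece has area ∫[-1,2] (-(-3*x^3 + 18*x^2 - 9*x - 30)) dx = 243/4.
On [2, 5], v = -3*x^3 + 15*x^2 - 9*x - 27 is on top; that piece has area ∫[2,5] (-3*x^3 + 18*x^2 - 9*x - 30) dx = 243/4.
Total enclosed area = 243/4 + 243/4 = 243/2.

243/2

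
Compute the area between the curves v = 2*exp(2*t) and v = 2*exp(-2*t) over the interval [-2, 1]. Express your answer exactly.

-4 + exp(-4) + exp(-2) + exp(2) + exp(4)

The difference (2*exp(2*t)) - (2*exp(-2*t)) = 2*exp(2*t) - 2*exp(-2*t) changes sign at t = 0 inside [-2, 1], so split the integral there.
∫[-2,0] (2*exp(2*t) - 2*exp(-2*t)) dt = -exp(4) - exp(-4) + 2; the area of that piece is -2 + exp(-4) + exp(4).
∫[0,1] (2*exp(2*t) - 2*exp(-2*t)) dt = -2 + exp(-2) + exp(2).
Total area = (-2 + exp(-4) + exp(4)) + (-2 + exp(-2) + exp(2)) = -4 + exp(-4) + exp(-2) + exp(2) + exp(4).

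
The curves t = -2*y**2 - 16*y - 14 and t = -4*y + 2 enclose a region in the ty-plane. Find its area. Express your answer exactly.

8/3

Both boundary curves give t as a function of y, so integrate with respect to y. Setting them equal: -2*y**2 - 12*y - 16 = 0, i.e. -2*(y + 2)*(y + 4) = 0, so they meet at y = -4, -2.
For y in [-4, -2], t = -2*y**2 - 16*y - 14 is on the right; area = ∫[-4,-2] (-2*y**2 - 12*y - 16) dy = 8/3.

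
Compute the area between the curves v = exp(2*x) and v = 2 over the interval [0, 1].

The difference (exp(2*x)) - (2) = exp(2*x) - 2 changes sign at x = log(2)/2 inside [0, 1], so split the integral there.
∫[0,log(2)/2] (exp(2*x) - 2) dx = 1/2 - log(2); the area of that piece is -1/2 + log(2).
∫[log(2)/2,1] (exp(2*x) - 2) dx = -3 + log(2) + exp(2)/2.
Total area = (-1/2 + log(2)) + (-3 + log(2) + exp(2)/2) = -7/2 + 2*log(2) + exp(2)/2.

-7/2 + 2*log(2) + exp(2)/2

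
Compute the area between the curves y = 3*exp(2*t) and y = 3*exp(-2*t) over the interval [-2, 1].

-6 + 3*exp(-4)/2 + 3*exp(-2)/2 + 3*exp(2)/2 + 3*exp(4)/2

The difference (3*exp(2*t)) - (3*exp(-2*t)) = 3*exp(2*t) - 3*exp(-2*t) changes sign at t = 0 inside [-2, 1], so split the integral there.
∫[-2,0] (3*exp(2*t) - 3*exp(-2*t)) dt = -3*exp(4)/2 - 3*exp(-4)/2 + 3; the area of that piece is -3 + 3*exp(-4)/2 + 3*exp(4)/2.
∫[0,1] (3*exp(2*t) - 3*exp(-2*t)) dt = -3 + 3*exp(-2)/2 + 3*exp(2)/2.
Total area = (-3 + 3*exp(-4)/2 + 3*exp(4)/2) + (-3 + 3*exp(-2)/2 + 3*exp(2)/2) = -6 + 3*exp(-4)/2 + 3*exp(-2)/2 + 3*exp(2)/2 + 3*exp(4)/2.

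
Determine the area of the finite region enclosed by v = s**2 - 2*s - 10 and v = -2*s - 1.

Set the curves equal: s**2 - 2*s - 10 = -2*s - 1, so s**2 - 9 = 0, which factors as (s - 3)*(s + 3) = 0. The curves meet at s = -3, 3.
On [-3, 3], v = -2*s - 1 is on top; that piece has area ∫[-3,3] (-(s**2 - 9)) ds = 36.

36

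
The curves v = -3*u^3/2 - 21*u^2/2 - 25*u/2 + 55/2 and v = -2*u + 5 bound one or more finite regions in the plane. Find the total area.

74

Set the curves equal: -3*u^3/2 - 21*u^2/2 - 25*u/2 + 55/2 = -2*u + 5, so -3*u^3/2 - 21*u^2/2 - 21*u/2 + 45/2 = 0, which factors as -3*(u - 1)*(u + 3)*(u + 5)/2 = 0. The curves meet at u = -5, -3, 1.
On [-5, -3], v = -2*u + 5 is on top; that piece has area ∫[-5,-3] (-(-3*u^3/2 - 21*u^2/2 - 21*u/2 + 45/2)) du = 10.
On [-3, 1], v = -3*u^3/2 - 21*u^2/2 - 25*u/2 + 55/2 is on top; that piece has area ∫[-3,1] (-3*u^3/2 - 21*u^2/2 - 21*u/2 + 45/2) du = 64.
Total enclosed area = 10 + 64 = 74.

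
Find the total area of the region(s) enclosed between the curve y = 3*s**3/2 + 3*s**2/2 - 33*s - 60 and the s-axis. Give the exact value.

3901/8

The curve meets the s-axis where 3*s**3/2 + 3*s**2/2 - 33*s - 60 = 0, i.e. 3*(s - 5)*(s + 2)*(s + 4)/2 = 0, at s = -4, -2, 5.
On [-4, -2] the curve lies above the axis; ∫[-4,-2] (3*s**3/2 + 3*s**2/2 - 33*s - 60) ds = 16, giving area 16.
On [-2, 5] the curve lies below the axis; ∫[-2,5] (3*s**3/2 + 3*s**2/2 - 33*s - 60) ds = -3773/8, giving area 3773/8.
Total area = 16 + 3773/8 = 3901/8.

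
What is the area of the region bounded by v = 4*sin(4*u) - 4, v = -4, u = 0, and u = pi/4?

2

On [0, pi/4], (4*sin(4*u) - 4) - (-4) = 4*sin(4*u) is ≥ 0 throughout, so the area is a single integral of |4*sin(4*u)|.
∫[0,pi/4] (4*sin(4*u)) du = 2.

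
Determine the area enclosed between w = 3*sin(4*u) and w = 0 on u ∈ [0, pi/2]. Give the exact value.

The difference (3*sin(4*u)) - (0) = 3*sin(4*u) changes sign at u = pi/4 inside [0, pi/2], so split the integral there.
∫[0,pi/4] (3*sin(4*u)) du = 3/2.
∫[pi/4,pi/2] (3*sin(4*u)) du = -3/2; the area of that piece is 3/2.
Total area = 3/2 + 3/2 = 3.

3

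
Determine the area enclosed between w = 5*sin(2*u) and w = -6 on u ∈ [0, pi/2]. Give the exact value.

5 + 3*pi

On [0, pi/2], (5*sin(2*u)) - (-6) = 5*sin(2*u) + 6 is ≥ 0 throughout, so the area is a single integral of |5*sin(2*u) + 6|.
∫[0,pi/2] (5*sin(2*u) + 6) du = 5 + 3*pi.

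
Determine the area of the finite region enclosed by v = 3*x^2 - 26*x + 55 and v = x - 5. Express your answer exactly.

Set the curves equal: 3*x^2 - 26*x + 55 = x - 5, so 3*x^2 - 27*x + 60 = 0, which factors as 3*(x - 5)*(x - 4) = 0. The curves meet at x = 4, 5.
On [4, 5], v = x - 5 is on top; that piece has area ∫[4,5] (-(3*x^2 - 27*x + 60)) dx = 1/2.

1/2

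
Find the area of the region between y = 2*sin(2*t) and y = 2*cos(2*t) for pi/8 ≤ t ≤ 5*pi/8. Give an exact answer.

On [pi/8, 5*pi/8], (2*sin(2*t)) - (2*cos(2*t)) = 2*sin(2*t) - 2*cos(2*t) is ≥ 0 throughout, so the area is a single integral of |2*sin(2*t) - 2*cos(2*t)|.
∫[pi/8,5*pi/8] (2*sin(2*t) - 2*cos(2*t)) dt = 2*sqrt(2).

2*sqrt(2)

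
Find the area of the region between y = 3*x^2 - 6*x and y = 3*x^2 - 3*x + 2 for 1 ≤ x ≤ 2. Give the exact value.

13/2

On [1, 2], (3*x^2 - 6*x) - (3*x^2 - 3*x + 2) = -3*x - 2 is ≤ 0 throughout, so the area is a single integral of |-3*x - 2|.
∫[1,2] (-3*x - 2) dx = -13/2; the area of that piece is 13/2.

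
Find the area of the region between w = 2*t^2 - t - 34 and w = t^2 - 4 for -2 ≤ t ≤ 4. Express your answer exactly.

162

On [-2, 4], (2*t^2 - t - 34) - (t^2 - 4) = t^2 - t - 30 is ≤ 0 throughout, so the area is a single integral of |t^2 - t - 30|.
∫[-2,4] (t^2 - t - 30) dt = -162; the area of that piece is 162.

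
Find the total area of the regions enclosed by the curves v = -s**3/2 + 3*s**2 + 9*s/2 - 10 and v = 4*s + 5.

Set the curves equal: -s**3/2 + 3*s**2 + 9*s/2 - 10 = 4*s + 5, so -s**3/2 + 3*s**2 + s/2 - 15 = 0, which factors as -(s - 5)*(s - 3)*(s + 2)/2 = 0. The curves meet at s = -2, 3, 5.
On [-2, 3], v = 4*s + 5 is on top; that piece has area ∫[-2,3] (-(-s**3/2 + 3*s**2 + s/2 - 15)) ds = 375/8.
On [3, 5], v = -s**3/2 + 3*s**2 + 9*s/2 - 10 is on top; that piece has area ∫[3,5] (-s**3/2 + 3*s**2 + s/2 - 15) ds = 4.
Total enclosed area = 375/8 + 4 = 407/8.

407/8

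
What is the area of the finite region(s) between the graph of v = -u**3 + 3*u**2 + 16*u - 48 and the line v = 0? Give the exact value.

517/2

The curve meets the u-axis where -u**3 + 3*u**2 + 16*u - 48 = 0, i.e. -(u - 4)*(u - 3)*(u + 4) = 0, at u = -4, 3, 4.
On [-4, 3] the curve lies below the axis; ∫[-4,3] (-u**3 + 3*u**2 + 16*u - 48) du = -1029/4, giving area 1029/4.
On [3, 4] the curve lies above the axis; ∫[3,4] (-u**3 + 3*u**2 + 16*u - 48) du = 5/4, giving area 5/4.
Total area = 1029/4 + 5/4 = 517/2.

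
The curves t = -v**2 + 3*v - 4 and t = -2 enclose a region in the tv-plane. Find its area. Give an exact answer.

1/6

Both boundary curves give t as a function of v, so integrate with respect to v. Setting them equal: -v**2 + 3*v - 2 = 0, i.e. -(v - 2)*(v - 1) = 0, so they meet at v = 1, 2.
For v in [1, 2], t = -v**2 + 3*v - 4 is on the right; area = ∫[1,2] (-v**2 + 3*v - 2) dv = 1/6.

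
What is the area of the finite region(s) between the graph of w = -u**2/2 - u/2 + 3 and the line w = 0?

The curve meets the u-axis where -u**2/2 - u/2 + 3 = 0, i.e. -(u - 2)*(u + 3)/2 = 0, at u = -3, 2.
On [-3, 2] the curve lies above the axis; ∫[-3,2] (-u**2/2 - u/2 + 3) du = 125/12, giving area 125/12.

125/12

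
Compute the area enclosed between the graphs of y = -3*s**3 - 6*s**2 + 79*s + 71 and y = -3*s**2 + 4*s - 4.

1012

Set the curves equal: -3*s**3 - 6*s**2 + 79*s + 71 = -3*s**2 + 4*s - 4, so -3*s**3 - 3*s**2 + 75*s + 75 = 0, which factors as -3*(s - 5)*(s + 1)*(s + 5) = 0. The curves meet at s = -5, -1, 5.
On [-5, -1], y = -3*s**2 + 4*s - 4 is on top; that piece has area ∫[-5,-1] (-(-3*s**3 - 3*s**2 + 75*s + 75)) ds = 256.
On [-1, 5], y = -3*s**3 - 6*s**2 + 79*s + 71 is on top; that piece has area ∫[-1,5] (-3*s**3 - 3*s**2 + 75*s + 75) ds = 756.
Total enclosed area = 256 + 756 = 1012.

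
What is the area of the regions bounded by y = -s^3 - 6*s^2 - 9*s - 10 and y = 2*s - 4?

Set the curves equal: -s^3 - 6*s^2 - 9*s - 10 = 2*s - 4, so -s^3 - 6*s^2 - 11*s - 6 = 0, which factors as -(s + 1)*(s + 2)*(s + 3) = 0. The curves meet at s = -3, -2, -1.
On [-3, -2], y = 2*s - 4 is on top; that piece has area ∫[-3,-2] (-(-s^3 - 6*s^2 - 11*s - 6)) ds = 1/4.
On [-2, -1], y = -s^3 - 6*s^2 - 9*s - 10 is on top; that piece has area ∫[-2,-1] (-s^3 - 6*s^2 - 11*s - 6) ds = 1/4.
Total enclosed area = 1/4 + 1/4 = 1/2.

1/2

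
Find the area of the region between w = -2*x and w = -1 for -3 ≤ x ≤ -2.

6

On [-3, -2], (-2*x) - (-1) = -2*x + 1 is ≥ 0 throughout, so the area is a single integral of |-2*x + 1|.
∫[-3,-2] (-2*x + 1) dx = 6.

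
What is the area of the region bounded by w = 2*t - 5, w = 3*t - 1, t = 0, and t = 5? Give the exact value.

On [0, 5], (2*t - 5) - (3*t - 1) = -t - 4 is ≤ 0 throughout, so the area is a single integral of |-t - 4|.
∫[0,5] (-t - 4) dt = -65/2; the area of that piece is 65/2.

65/2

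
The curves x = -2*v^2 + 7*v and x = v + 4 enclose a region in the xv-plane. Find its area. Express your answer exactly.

Both boundary curves give x as a function of v, so integrate with respect to v. Setting them equal: -2*v^2 + 6*v - 4 = 0, i.e. -2*(v - 2)*(v - 1) = 0, so they meet at v = 1, 2.
For v in [1, 2], x = -2*v^2 + 7*v is on the right; area = ∫[1,2] (-2*v^2 + 6*v - 4) dv = 1/3.

1/3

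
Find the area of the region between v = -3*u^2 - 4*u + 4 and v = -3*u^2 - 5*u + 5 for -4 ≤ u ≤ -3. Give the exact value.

9/2

On [-4, -3], (-3*u^2 - 4*u + 4) - (-3*u^2 - 5*u + 5) = u - 1 is ≤ 0 throughout, so the area is a single integral of |u - 1|.
∫[-4,-3] (u - 1) du = -9/2; the area of that piece is 9/2.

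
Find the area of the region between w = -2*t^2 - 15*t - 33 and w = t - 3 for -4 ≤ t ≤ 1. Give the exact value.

The difference (-2*t^2 - 15*t - 33) - (t - 3) = -2*t^2 - 16*t - 30 changes sign at t = -3 inside [-4, 1], so split the integral there.
∫[-4,-3] (-2*t^2 - 16*t - 30) dt = 4/3.
∫[-3,1] (-2*t^2 - 16*t - 30) dt = -224/3; the area of that piece is 224/3.
Total area = 4/3 + 224/3 = 76.

76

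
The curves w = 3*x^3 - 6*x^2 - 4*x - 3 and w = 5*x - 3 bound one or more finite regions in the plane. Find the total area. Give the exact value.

Set the curves equal: 3*x^3 - 6*x^2 - 4*x - 3 = 5*x - 3, so 3*x^3 - 6*x^2 - 9*x = 0, which factors as 3*x*(x - 3)*(x + 1) = 0. The curves meet at x = -1, 0, 3.
On [-1, 0], w = 3*x^3 - 6*x^2 - 4*x - 3 is on top; that piece has area ∫[-1,0] (3*x^3 - 6*x^2 - 9*x) dx = 7/4.
On [0, 3], w = 5*x - 3 is on top; that piece has area ∫[0,3] (-(3*x^3 - 6*x^2 - 9*x)) dx = 135/4.
Total enclosed area = 7/4 + 135/4 = 71/2.

71/2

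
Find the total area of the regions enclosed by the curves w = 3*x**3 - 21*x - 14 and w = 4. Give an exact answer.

393/4

Set the curves equal: 3*x**3 - 21*x - 14 = 4, so 3*x**3 - 21*x - 18 = 0, which factors as 3*(x - 3)*(x + 1)*(x + 2) = 0. The curves meet at x = -2, -1, 3.
On [-2, -1], w = 3*x**3 - 21*x - 14 is on top; that piece has area ∫[-2,-1] (3*x**3 - 21*x - 18) dx = 9/4.
On [-1, 3], w = 4 is on top; that piece has area ∫[-1,3] (-(3*x**3 - 21*x - 18)) dx = 96.
Total enclosed area = 9/4 + 96 = 393/4.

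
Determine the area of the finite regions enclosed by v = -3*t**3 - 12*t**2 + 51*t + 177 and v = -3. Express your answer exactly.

3901/4

Set the curves equal: -3*t**3 - 12*t**2 + 51*t + 177 = -3, so -3*t**3 - 12*t**2 + 51*t + 180 = 0, which factors as -3*(t - 4)*(t + 3)*(t + 5) = 0. The curves meet at t = -5, -3, 4.
On [-5, -3], v = -3 is on top; that piece has area ∫[-5,-3] (-(-3*t**3 - 12*t**2 + 51*t + 180)) dt = 32.
On [-3, 4], v = -3*t**3 - 12*t**2 + 51*t + 177 is on top; that piece has area ∫[-3,4] (-3*t**3 - 12*t**2 + 51*t + 180) dt = 3773/4.
Total enclosed area = 32 + 3773/4 = 3901/4.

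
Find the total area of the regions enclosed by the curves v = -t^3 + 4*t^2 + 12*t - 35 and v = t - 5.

Set the curves equal: -t^3 + 4*t^2 + 12*t - 35 = t - 5, so -t^3 + 4*t^2 + 11*t - 30 = 0, which factors as -(t - 5)*(t - 2)*(t + 3) = 0. The curves meet at t = -3, 2, 5.
On [-3, 2], v = t - 5 is on top; that piece has area ∫[-3,2] (-(-t^3 + 4*t^2 + 11*t - 30)) dt = 1375/12.
On [2, 5], v = -t^3 + 4*t^2 + 12*t - 35 is on top; that piece has area ∫[2,5] (-t^3 + 4*t^2 + 11*t - 30) dt = 117/4.
Total enclosed area = 1375/12 + 117/4 = 863/6.

863/6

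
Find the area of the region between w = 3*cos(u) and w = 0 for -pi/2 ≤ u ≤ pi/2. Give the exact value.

On [-pi/2, pi/2], (3*cos(u)) - (0) = 3*cos(u) is ≥ 0 throughout, so the area is a single integral of |3*cos(u)|.
∫[-pi/2,pi/2] (3*cos(u)) du = 6.

6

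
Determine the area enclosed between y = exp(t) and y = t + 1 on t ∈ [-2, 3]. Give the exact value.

On [-2, 3], (exp(t)) - (t + 1) = -t + exp(t) - 1 is ≥ 0 throughout, so the area is a single integral of |-t + exp(t) - 1|.
∫[-2,3] (-t + exp(t) - 1) dt = -15/2 - exp(-2) + exp(3).

-15/2 - exp(-2) + exp(3)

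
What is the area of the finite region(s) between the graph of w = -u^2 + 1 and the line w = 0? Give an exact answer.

4/3

The curve meets the u-axis where -u^2 + 1 = 0, i.e. -(u - 1)*(u + 1) = 0, at u = -1, 1.
On [-1, 1] the curve lies above the axis; ∫[-1,1] (-u^2 + 1) du = 4/3, giving area 4/3.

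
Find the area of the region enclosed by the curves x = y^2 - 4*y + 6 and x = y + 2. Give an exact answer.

Both boundary curves give x as a function of y, so integrate with respect to y. Setting them equal: y^2 - 5*y + 4 = 0, i.e. (y - 4)*(y - 1) = 0, so they meet at y = 1, 4.
For y in [1, 4], x = y^2 - 4*y + 6 is on the left; area = ∫[1,4] (-(y^2 - 5*y + 4)) dy = 9/2.

9/2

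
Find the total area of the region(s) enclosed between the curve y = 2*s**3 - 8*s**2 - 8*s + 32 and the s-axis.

The curve meets the s-axis where 2*s**3 - 8*s**2 - 8*s + 32 = 0, i.e. 2*(s - 4)*(s - 2)*(s + 2) = 0, at s = -2, 2, 4.
On [-2, 2] the curve lies above the axis; ∫[-2,2] (2*s**3 - 8*s**2 - 8*s + 32) ds = 256/3, giving area 256/3.
On [2, 4] the curve lies below the axis; ∫[2,4] (2*s**3 - 8*s**2 - 8*s + 32) ds = -40/3, giving area 40/3.
Total area = 256/3 + 40/3 = 296/3.

296/3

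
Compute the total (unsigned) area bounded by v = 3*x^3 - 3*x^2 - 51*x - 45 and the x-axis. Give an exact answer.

568

The curve meets the x-axis where 3*x^3 - 3*x^2 - 51*x - 45 = 0, i.e. 3*(x - 5)*(x + 1)*(x + 3) = 0, at x = -3, -1, 5.
On [-3, -1] the curve lies above the axis; ∫[-3,-1] (3*x^3 - 3*x^2 - 51*x - 45) dx = 28, giving area 28.
On [-1, 5] the curve lies below the axis; ∫[-1,5] (3*x^3 - 3*x^2 - 51*x - 45) dx = -540, giving area 540.
Total area = 28 + 540 = 568.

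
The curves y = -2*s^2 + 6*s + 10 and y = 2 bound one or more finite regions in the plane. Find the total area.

125/3

Set the curves equal: -2*s^2 + 6*s + 10 = 2, so -2*s^2 + 6*s + 8 = 0, which factors as -2*(s - 4)*(s + 1) = 0. The curves meet at s = -1, 4.
On [-1, 4], y = -2*s^2 + 6*s + 10 is on top; that piece has area ∫[-1,4] (-2*s^2 + 6*s + 8) ds = 125/3.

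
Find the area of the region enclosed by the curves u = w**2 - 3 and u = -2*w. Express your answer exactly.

32/3

Both boundary curves give u as a function of w, so integrate with respect to w. Setting them equal: w**2 + 2*w - 3 = 0, i.e. (w - 1)*(w + 3) = 0, so they meet at w = -3, 1.
For w in [-3, 1], u = w**2 - 3 is on the left; area = ∫[-3,1] (-(w**2 + 2*w - 3)) dw = 32/3.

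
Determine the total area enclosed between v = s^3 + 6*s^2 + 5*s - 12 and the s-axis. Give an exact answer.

131/4

The curve meets the s-axis where s^3 + 6*s^2 + 5*s - 12 = 0, i.e. (s - 1)*(s + 3)*(s + 4) = 0, at s = -4, -3, 1.
On [-4, -3] the curve lies above the axis; ∫[-4,-3] (s^3 + 6*s^2 + 5*s - 12) ds = 3/4, giving area 3/4.
On [-3, 1] the curve lies below the axis; ∫[-3,1] (s^3 + 6*s^2 + 5*s - 12) ds = -32, giving area 32.
Total area = 3/4 + 32 = 131/4.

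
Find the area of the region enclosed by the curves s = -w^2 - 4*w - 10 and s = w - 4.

1/6

Both boundary curves give s as a function of w, so integrate with respect to w. Setting them equal: -w^2 - 5*w - 6 = 0, i.e. -(w + 2)*(w + 3) = 0, so they meet at w = -3, -2.
For w in [-3, -2], s = -w^2 - 4*w - 10 is on the right; area = ∫[-3,-2] (-w^2 - 5*w - 6) dw = 1/6.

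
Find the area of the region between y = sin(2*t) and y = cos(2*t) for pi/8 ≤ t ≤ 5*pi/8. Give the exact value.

sqrt(2)

On [pi/8, 5*pi/8], (sin(2*t)) - (cos(2*t)) = sin(2*t) - cos(2*t) is ≥ 0 throughout, so the area is a single integral of |sin(2*t) - cos(2*t)|.
∫[pi/8,5*pi/8] (sin(2*t) - cos(2*t)) dt = sqrt(2).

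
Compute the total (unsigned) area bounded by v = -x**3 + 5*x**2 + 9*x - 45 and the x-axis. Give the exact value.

The curve meets the x-axis where -x**3 + 5*x**2 + 9*x - 45 = 0, i.e. -(x - 5)*(x - 3)*(x + 3) = 0, at x = -3, 3, 5.
On [-3, 3] the curve lies below the axis; ∫[-3,3] (-x**3 + 5*x**2 + 9*x - 45) dx = -180, giving area 180.
On [3, 5] the curve lies above the axis; ∫[3,5] (-x**3 + 5*x**2 + 9*x - 45) dx = 28/3, giving area 28/3.
Total area = 180 + 28/3 = 568/3.

568/3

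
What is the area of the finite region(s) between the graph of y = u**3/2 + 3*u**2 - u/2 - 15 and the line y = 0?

407/8

The curve meets the u-axis where u**3/2 + 3*u**2 - u/2 - 15 = 0, i.e. (u - 2)*(u + 3)*(u + 5)/2 = 0, at u = -5, -3, 2.
On [-5, -3] the curve lies above the axis; ∫[-5,-3] (u**3/2 + 3*u**2 - u/2 - 15) du = 4, giving area 4.
On [-3, 2] the curve lies below the axis; ∫[-3,2] (u**3/2 + 3*u**2 - u/2 - 15) du = -375/8, giving area 375/8.
Total area = 4 + 375/8 = 407/8.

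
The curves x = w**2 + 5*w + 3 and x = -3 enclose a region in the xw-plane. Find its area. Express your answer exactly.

1/6

Both boundary curves give x as a function of w, so integrate with respect to w. Setting them equal: w**2 + 5*w + 6 = 0, i.e. (w + 2)*(w + 3) = 0, so they meet at w = -3, -2.
For w in [-3, -2], x = w**2 + 5*w + 3 is on the left; area = ∫[-3,-2] (-(w**2 + 5*w + 6)) dw = 1/6.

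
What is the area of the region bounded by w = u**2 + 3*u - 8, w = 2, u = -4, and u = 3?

347/6

The difference (u**2 + 3*u - 8) - (2) = u**2 + 3*u - 10 changes sign at u = 2 inside [-4, 3], so split the integral there.
∫[-4,2] (u**2 + 3*u - 10) du = -54; the area of that piece is 54.
∫[2,3] (u**2 + 3*u - 10) du = 23/6.
Total area = 54 + 23/6 = 347/6.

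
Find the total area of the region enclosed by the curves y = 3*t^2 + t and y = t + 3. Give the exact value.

Set the curves equal: 3*t^2 + t = t + 3, so 3*t^2 - 3 = 0, which factors as 3*(t - 1)*(t + 1) = 0. The curves meet at t = -1, 1.
On [-1, 1], y = t + 3 is on top; that piece has area ∫[-1,1] (-(3*t^2 - 3)) dt = 4.

4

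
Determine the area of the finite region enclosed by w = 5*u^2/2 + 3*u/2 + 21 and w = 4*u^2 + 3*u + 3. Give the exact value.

343/4

Set the curves equal: 5*u^2/2 + 3*u/2 + 21 = 4*u^2 + 3*u + 3, so -3*u^2/2 - 3*u/2 + 18 = 0, which factors as -3*(u - 3)*(u + 4)/2 = 0. The curves meet at u = -4, 3.
On [-4, 3], w = 5*u^2/2 + 3*u/2 + 21 is on top; that piece has area ∫[-4,3] (-3*u^2/2 - 3*u/2 + 18) du = 343/4.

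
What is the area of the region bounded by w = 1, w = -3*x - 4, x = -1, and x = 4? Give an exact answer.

On [-1, 4], (1) - (-3*x - 4) = 3*x + 5 is ≥ 0 throughout, so the area is a single integral of |3*x + 5|.
∫[-1,4] (3*x + 5) dx = 95/2.

95/2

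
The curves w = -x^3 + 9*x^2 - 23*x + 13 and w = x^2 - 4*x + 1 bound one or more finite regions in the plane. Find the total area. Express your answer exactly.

37/12

Set the curves equal: -x^3 + 9*x^2 - 23*x + 13 = x^2 - 4*x + 1, so -x^3 + 8*x^2 - 19*x + 12 = 0, which factors as -(x - 4)*(x - 3)*(x - 1) = 0. The curves meet at x = 1, 3, 4.
On [1, 3], w = x^2 - 4*x + 1 is on top; that piece has area ∫[1,3] (-(-x^3 + 8*x^2 - 19*x + 12)) dx = 8/3.
On [3, 4], w = -x^3 + 9*x^2 - 23*x + 13 is on top; that piece has area ∫[3,4] (-x^3 + 8*x^2 - 19*x + 12) dx = 5/12.
Total enclosed area = 8/3 + 5/12 = 37/12.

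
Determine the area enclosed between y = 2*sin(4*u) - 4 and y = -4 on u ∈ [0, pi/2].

2

The difference (2*sin(4*u) - 4) - (-4) = 2*sin(4*u) changes sign at u = pi/4 inside [0, pi/2], so split the integral there.
∫[0,pi/4] (2*sin(4*u)) du = 1.
∫[pi/4,pi/2] (2*sin(4*u)) du = -1; the area of that piece is 1.
Total area = 1 + 1 = 2.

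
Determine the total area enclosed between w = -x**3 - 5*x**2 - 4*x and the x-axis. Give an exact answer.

71/6

The curve meets the x-axis where -x**3 - 5*x**2 - 4*x = 0, i.e. -x*(x + 1)*(x + 4) = 0, at x = -4, -1, 0.
On [-4, -1] the curve lies below the axis; ∫[-4,-1] (-x**3 - 5*x**2 - 4*x) dx = -45/4, giving area 45/4.
On [-1, 0] the curve lies above the axis; ∫[-1,0] (-x**3 - 5*x**2 - 4*x) dx = 7/12, giving area 7/12.
Total area = 45/4 + 7/12 = 71/6.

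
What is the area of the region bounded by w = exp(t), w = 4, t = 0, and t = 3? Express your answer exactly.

The difference (exp(t)) - (4) = exp(t) - 4 changes sign at t = log(4) inside [0, 3], so split the integral there.
∫[0,log(4)] (exp(t) - 4) dt = 3 - log(256); the area of that piece is -3 + log(256).
∫[log(4),3] (exp(t) - 4) dt = -16 + 8*log(2) + exp(3).
Total area = (-3 + log(256)) + (-16 + 8*log(2) + exp(3)) = -19 + 16*log(2) + exp(3).

-19 + 16*log(2) + exp(3)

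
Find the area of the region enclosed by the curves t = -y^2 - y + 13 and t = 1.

Both boundary curves give t as a function of y, so integrate with respect to y. Setting them equal: -y^2 - y + 12 = 0, i.e. -(y - 3)*(y + 4) = 0, so they meet at y = -4, 3.
For y in [-4, 3], t = -y^2 - y + 13 is on the right; area = ∫[-4,3] (-y^2 - y + 12) dy = 343/6.

343/6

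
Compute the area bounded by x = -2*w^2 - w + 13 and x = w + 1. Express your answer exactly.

125/3

Both boundary curves give x as a function of w, so integrate with respect to w. Setting them equal: -2*w^2 - 2*w + 12 = 0, i.e. -2*(w - 2)*(w + 3) = 0, so they meet at w = -3, 2.
For w in [-3, 2], x = -2*w^2 - w + 13 is on the right; area = ∫[-3,2] (-2*w^2 - 2*w + 12) dw = 125/3.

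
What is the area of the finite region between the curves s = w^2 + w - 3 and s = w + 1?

Both boundary curves give s as a function of w, so integrate with respect to w. Setting them equal: w^2 - 4 = 0, i.e. (w - 2)*(w + 2) = 0, so they meet at w = -2, 2.
For w in [-2, 2], s = w^2 + w - 3 is on the left; area = ∫[-2,2] (-(w^2 - 4)) dw = 32/3.

32/3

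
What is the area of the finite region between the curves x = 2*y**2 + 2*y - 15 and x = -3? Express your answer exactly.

Both boundary curves give x as a function of y, so integrate with respect to y. Setting them equal: 2*y**2 + 2*y - 12 = 0, i.e. 2*(y - 2)*(y + 3) = 0, so they meet at y = -3, 2.
For y in [-3, 2], x = 2*y**2 + 2*y - 15 is on the left; area = ∫[-3,2] (-(2*y**2 + 2*y - 12)) dy = 125/3.

125/3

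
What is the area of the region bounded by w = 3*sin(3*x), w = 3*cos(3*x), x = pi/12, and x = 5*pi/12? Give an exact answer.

2*sqrt(2)

On [pi/12, 5*pi/12], (3*sin(3*x)) - (3*cos(3*x)) = 3*sin(3*x) - 3*cos(3*x) is ≥ 0 throughout, so the area is a single integral of |3*sin(3*x) - 3*cos(3*x)|.
∫[pi/12,5*pi/12] (3*sin(3*x) - 3*cos(3*x)) dx = 2*sqrt(2).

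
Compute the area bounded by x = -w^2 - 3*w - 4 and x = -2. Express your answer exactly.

1/6

Both boundary curves give x as a function of w, so integrate with respect to w. Setting them equal: -w^2 - 3*w - 2 = 0, i.e. -(w + 1)*(w + 2) = 0, so they meet at w = -2, -1.
For w in [-2, -1], x = -w^2 - 3*w - 4 is on the right; area = ∫[-2,-1] (-w^2 - 3*w - 2) dw = 1/6.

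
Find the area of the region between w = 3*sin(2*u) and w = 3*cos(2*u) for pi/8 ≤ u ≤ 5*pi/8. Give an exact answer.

On [pi/8, 5*pi/8], (3*sin(2*u)) - (3*cos(2*u)) = 3*sin(2*u) - 3*cos(2*u) is ≥ 0 throughout, so the area is a single integral of |3*sin(2*u) - 3*cos(2*u)|.
∫[pi/8,5*pi/8] (3*sin(2*u) - 3*cos(2*u)) du = 3*sqrt(2).

3*sqrt(2)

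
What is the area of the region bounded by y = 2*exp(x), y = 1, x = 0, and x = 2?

-4 + 2*exp(2)

On [0, 2], (2*exp(x)) - (1) = 2*exp(x) - 1 is ≥ 0 throughout, so the area is a single integral of |2*exp(x) - 1|.
∫[0,2] (2*exp(x) - 1) dx = -4 + 2*exp(2).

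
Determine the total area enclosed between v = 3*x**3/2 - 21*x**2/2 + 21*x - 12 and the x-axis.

The curve meets the x-axis where 3*x**3/2 - 21*x**2/2 + 21*x - 12 = 0, i.e. 3*(x - 4)*(x - 2)*(x - 1)/2 = 0, at x = 1, 2, 4.
On [1, 2] the curve lies above the axis; ∫[1,2] (3*x**3/2 - 21*x**2/2 + 21*x - 12) dx = 5/8, giving area 5/8.
On [2, 4] the curve lies below the axis; ∫[2,4] (3*x**3/2 - 21*x**2/2 + 21*x - 12) dx = -4, giving area 4.
Total area = 5/8 + 4 = 37/8.

37/8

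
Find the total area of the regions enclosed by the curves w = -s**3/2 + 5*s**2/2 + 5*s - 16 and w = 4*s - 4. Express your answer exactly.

443/12

Set the curves equal: -s**3/2 + 5*s**2/2 + 5*s - 16 = 4*s - 4, so -s**3/2 + 5*s**2/2 + s - 12 = 0, which factors as -(s - 4)*(s - 3)*(s + 2)/2 = 0. The curves meet at s = -2, 3, 4.
On [-2, 3], w = 4*s - 4 is on top; that piece has area ∫[-2,3] (-(-s**3/2 + 5*s**2/2 + s - 12)) ds = 875/24.
On [3, 4], w = -s**3/2 + 5*s**2/2 + 5*s - 16 is on top; that piece has area ∫[3,4] (-s**3/2 + 5*s**2/2 + s - 12) ds = 11/24.
Total enclosed area = 875/24 + 11/24 = 443/12.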